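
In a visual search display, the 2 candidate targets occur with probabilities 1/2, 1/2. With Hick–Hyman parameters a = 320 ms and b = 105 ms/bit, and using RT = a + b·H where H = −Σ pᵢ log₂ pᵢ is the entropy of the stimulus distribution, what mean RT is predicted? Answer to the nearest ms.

425 ms

Each term −pᵢ log₂ pᵢ: 0.5·1 + 0.5·1; summed, H = 1.000 bits.
Mean RT = a + bH = 320 + 105·1.000 = 425.00 ms.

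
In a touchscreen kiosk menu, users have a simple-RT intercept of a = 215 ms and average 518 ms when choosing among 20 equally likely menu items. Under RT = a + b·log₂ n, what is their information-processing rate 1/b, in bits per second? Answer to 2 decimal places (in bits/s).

14.26 bits/s

Choice component = 518 − 215 = 303 ms over log₂(20) = 4.3219 bits.
b = 303 / 4.3219 = 70.108 ms/bit, so 1/b = 14.264 bits/s.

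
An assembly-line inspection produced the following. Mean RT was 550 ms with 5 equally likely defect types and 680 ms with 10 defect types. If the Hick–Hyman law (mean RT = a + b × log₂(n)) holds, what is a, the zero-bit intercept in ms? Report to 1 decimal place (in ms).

248.1 ms

b = (RT₂ − RT₁)/(log₂ n₂ − log₂ n₁) = (680 − 550)/(3.3219 − 2.3219) = 130.000 ms/bit.
a = RT₁ − b·log₂ n₁ = 550 − 130.000 × 2.3219 = 248.149 ms.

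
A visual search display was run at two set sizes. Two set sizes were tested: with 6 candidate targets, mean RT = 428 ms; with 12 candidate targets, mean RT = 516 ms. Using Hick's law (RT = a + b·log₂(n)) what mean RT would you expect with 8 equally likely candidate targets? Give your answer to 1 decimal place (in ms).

464.5 ms

RT is linear in log₂ n, so two points fix the line:
  b = (516 − 428) / (log₂ 12 − log₂ 6) = 88 / (3.5850 − 2.5850) = 88.000 ms/bit
  a = 428 − 88.000 × 2.5850 = 200.523 ms
Then RT(8) = 200.523 + 88.000 × log₂ 8 = 200.523 + 88.000 × 3 ≈ 464.523 ms.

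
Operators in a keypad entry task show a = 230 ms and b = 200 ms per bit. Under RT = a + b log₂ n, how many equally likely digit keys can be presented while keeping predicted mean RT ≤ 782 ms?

6

Set 230 + 200·log₂ n ≤ 782 → log₂ n ≤ (782 − 230)/200 = 2.7600.
So n ≤ 2^2.7600 = 6.774; the largest integer n is 6.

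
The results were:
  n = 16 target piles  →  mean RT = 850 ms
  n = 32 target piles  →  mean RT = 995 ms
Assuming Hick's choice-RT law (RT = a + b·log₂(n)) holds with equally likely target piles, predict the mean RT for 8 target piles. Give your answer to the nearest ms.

705 ms

Fit slope and intercept:
  b = (995 − 850) / (log₂ 32 − log₂ 16) = 145 / (5 − 4) = 145 ms/bit
  a = 850 − 145 × 4 = 270 ms
Then RT(8) = 270 + 145 × log₂ 8 = 270 + 145 × 3 ≈ 705.000 ms.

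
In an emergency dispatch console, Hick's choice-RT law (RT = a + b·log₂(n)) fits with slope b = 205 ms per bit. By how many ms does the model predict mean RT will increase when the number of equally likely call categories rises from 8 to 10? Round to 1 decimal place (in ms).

ΔRT = (a + b log₂ n₂) − (a + b log₂ n₁) = b·(log₂ n₂ − log₂ n₁).
log₂(10) − log₂(8) = 3.3219 − 3 = 0.3219.
ΔRT = 205 × 0.3219 = 65.995 ms.

66.0 ms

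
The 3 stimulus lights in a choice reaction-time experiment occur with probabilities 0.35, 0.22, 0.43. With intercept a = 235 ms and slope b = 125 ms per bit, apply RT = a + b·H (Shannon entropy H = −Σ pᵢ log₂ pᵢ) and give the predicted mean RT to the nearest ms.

H = 0.35·log₂(1/0.35) + 0.22·log₂(1/0.22) + 0.43·log₂(1/0.43) = 1.5342 bits.
RT = 235 + 125 × 1.5342 = 426.78 ms.

427 ms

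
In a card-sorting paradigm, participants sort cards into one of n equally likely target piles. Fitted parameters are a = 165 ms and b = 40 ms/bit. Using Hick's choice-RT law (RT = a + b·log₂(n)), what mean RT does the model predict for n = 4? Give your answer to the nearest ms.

log₂(4) = 2 bits, so RT = 165 + 40 × 2 ≈ 245.000 ms.

245 ms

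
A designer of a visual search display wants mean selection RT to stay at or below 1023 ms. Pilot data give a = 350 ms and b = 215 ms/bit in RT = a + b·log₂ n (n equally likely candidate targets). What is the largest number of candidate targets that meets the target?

215·log₂ n ≤ 1023 − 350 = 673, giving log₂ n ≤ 3.1302 and n ≤ 8.756. The largest whole number is 8.

8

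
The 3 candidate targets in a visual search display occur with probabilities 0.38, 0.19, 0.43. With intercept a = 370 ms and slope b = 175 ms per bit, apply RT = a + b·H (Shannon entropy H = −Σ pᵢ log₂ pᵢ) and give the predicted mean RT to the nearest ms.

634 ms

Entropy contributions −pᵢ log₂ pᵢ: 0.5305, 0.4552, 0.5236; sum H = 1.5092 bits.
RT = a + bH = 370 + 175·1.5092 = 634.12 ms.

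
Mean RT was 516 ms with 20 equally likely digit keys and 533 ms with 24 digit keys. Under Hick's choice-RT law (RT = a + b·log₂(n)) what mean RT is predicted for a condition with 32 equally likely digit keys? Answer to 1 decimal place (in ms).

559.8 ms

Fit slope and intercept:
  b = (533 − 516) / (log₂ 24 − log₂ 20) = 17 / (4.5850 − 4.3219) = 64.630 ms/bit
  a = 516 − 64.630 × 4.3219 = 236.672 ms
Then RT(32) = 236.672 + 64.630 × log₂ 32 = 236.672 + 64.630 × 5 ≈ 559.824 ms.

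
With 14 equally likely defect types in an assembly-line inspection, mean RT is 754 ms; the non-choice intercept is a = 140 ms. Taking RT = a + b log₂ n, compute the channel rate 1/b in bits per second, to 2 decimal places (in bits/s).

6.20 bits/s

b = (754 − 140)/log₂ 14 = 614/3.8074 = 161.267 ms per bit = 0.16127 s/bit; the reciprocal is 6.201 bits/s.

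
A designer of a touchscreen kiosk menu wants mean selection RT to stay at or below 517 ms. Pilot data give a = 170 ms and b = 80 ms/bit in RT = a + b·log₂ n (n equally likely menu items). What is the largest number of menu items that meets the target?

Information budget: (517 − 170)/80 = 4.3375 bits, so n ≤ 2^4.3375 = 20.217 → at most 20.

20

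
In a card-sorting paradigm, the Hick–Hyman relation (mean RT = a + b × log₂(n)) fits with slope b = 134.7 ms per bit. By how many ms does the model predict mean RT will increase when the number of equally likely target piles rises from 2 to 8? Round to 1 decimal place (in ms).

269.4 ms

Only the slope matters, since a is common to both: ΔRT = b·log₂(n₂/n₁).
log₂(8) − log₂(2) = log₂(8/2) = log₂(4) = 2.
ΔRT = 134.7 × 2.0000 = 269.400 ms.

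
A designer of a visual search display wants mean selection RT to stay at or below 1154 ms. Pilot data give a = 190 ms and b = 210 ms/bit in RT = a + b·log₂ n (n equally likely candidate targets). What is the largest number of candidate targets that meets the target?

24

210·log₂ n ≤ 1154 − 190 = 964, giving log₂ n ≤ 4.5905 and n ≤ 24.092. The largest whole number is 24.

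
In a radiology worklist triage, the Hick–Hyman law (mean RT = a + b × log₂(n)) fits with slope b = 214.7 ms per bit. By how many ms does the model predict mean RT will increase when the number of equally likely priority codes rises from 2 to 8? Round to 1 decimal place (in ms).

The intercept a cancels: ΔRT = b·(log₂ n₂ − log₂ n₁) = b·log₂(n₂/n₁).
log₂(8) − log₂(2) = log₂(8/2) = log₂(4) = 2.
ΔRT = 214.7 × 2.0000 = 429.400 ms.

429.4 ms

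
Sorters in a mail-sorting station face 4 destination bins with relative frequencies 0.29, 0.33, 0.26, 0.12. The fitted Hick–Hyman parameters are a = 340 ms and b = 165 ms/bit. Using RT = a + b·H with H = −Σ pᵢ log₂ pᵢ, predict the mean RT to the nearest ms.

H = 0.29·log₂(1/0.29) + 0.33·log₂(1/0.33) + 0.26·log₂(1/0.26) + 0.12·log₂(1/0.12) = 1.9181 bits.
RT = 340 + 165 × 1.9181 = 656.48 ms.

656 ms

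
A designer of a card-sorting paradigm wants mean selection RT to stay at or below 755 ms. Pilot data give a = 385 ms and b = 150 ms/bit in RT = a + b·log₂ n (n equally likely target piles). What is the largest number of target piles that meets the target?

5

150·log₂ n ≤ 755 − 385 = 370, giving log₂ n ≤ 2.4667 and n ≤ 5.528. The largest whole number is 5.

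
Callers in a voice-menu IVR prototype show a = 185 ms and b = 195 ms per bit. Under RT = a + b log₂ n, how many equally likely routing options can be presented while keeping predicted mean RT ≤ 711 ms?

6

Information budget: (711 − 185)/195 = 2.6974 bits, so n ≤ 2^2.6974 = 6.486 → at most 6.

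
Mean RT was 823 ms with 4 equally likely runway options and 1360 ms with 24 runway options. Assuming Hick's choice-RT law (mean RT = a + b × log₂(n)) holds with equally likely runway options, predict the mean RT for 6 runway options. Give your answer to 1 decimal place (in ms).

944.5 ms

Fit slope and intercept:
  b = (1360 − 823) / (log₂ 24 − log₂ 4) = 537 / (4.5850 − 2) = 207.740 ms/bit
  a = 823 − 207.740 × 2 = 407.520 ms
Then RT(6) = 407.520 + 207.740 × log₂ 6 = 407.520 + 207.740 × 2.5850 ≈ 944.520 ms.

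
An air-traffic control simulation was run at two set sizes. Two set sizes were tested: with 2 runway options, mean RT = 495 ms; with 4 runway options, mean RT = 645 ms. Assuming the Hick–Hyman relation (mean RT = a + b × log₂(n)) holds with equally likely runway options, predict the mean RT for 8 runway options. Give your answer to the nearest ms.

Fit slope and intercept:
  b = (645 − 495) / (log₂ 4 − log₂ 2) = 150 / (2 − 1) = 150 ms/bit
  a = 495 − 150 × 1 = 345 ms
Then RT(8) = 345 + 150 × log₂ 8 = 345 + 150 × 3 ≈ 795.000 ms.

795 ms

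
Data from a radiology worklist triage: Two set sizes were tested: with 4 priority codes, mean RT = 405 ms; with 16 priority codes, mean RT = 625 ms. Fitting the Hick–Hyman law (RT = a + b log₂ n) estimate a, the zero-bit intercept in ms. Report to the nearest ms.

185 ms

The slope on a log₂ axis is (625 − 405) / (4 − 2) = 110 ms/bit.
a = RT₁ − b·log₂ n₁ = 405 − 110 × 2 = 185.000 ms.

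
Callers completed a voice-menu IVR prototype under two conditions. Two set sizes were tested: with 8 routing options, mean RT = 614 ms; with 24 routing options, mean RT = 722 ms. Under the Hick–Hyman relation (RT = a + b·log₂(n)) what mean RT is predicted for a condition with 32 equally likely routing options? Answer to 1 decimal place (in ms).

750.3 ms

RT is linear in log₂ n, so two points fix the line:
  b = (722 − 614) / (log₂ 24 − log₂ 8) = 108 / (4.5850 − 3) = 68.140 ms/bit
  a = 614 − 68.140 × 3 = 409.579 ms
Then RT(32) = 409.579 + 68.140 × log₂ 32 = 409.579 + 68.140 × 5 ≈ 750.281 ms.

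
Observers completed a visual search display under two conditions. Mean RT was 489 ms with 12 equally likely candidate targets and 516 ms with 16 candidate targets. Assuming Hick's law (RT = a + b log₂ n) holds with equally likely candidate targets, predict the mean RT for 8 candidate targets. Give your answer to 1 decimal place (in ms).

With log₂ n on the abscissa the relation is linear; from the two conditions:
  b = (516 − 489) / (log₂ 16 − log₂ 12) = 27 / (4 − 3.5850) = 65.054 ms/bit
  a = 489 − 65.054 × 3.5850 = 255.783 ms
Then RT(8) = 255.783 + 65.054 × log₂ 8 = 255.783 + 65.054 × 3 ≈ 450.946 ms.

450.9 ms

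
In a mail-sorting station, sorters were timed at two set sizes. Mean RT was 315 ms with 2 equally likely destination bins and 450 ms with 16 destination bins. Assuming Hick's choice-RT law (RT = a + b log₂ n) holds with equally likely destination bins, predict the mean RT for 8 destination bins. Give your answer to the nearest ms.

405 ms

With log₂ n on the abscissa the relation is linear; from the two conditions:
  b = (450 − 315) / (log₂ 16 − log₂ 2) = 135 / (4 − 1) = 45 ms/bit
  a = 315 − 45 × 1 = 270 ms
Then RT(8) = 270 + 45 × log₂ 8 = 270 + 45 × 3 ≈ 405.000 ms.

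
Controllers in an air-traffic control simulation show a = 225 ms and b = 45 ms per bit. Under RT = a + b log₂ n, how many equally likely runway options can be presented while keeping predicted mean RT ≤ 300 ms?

3

Information budget: (300 − 225)/45 = 1.6667 bits, so n ≤ 2^1.6667 = 3.175 → at most 3.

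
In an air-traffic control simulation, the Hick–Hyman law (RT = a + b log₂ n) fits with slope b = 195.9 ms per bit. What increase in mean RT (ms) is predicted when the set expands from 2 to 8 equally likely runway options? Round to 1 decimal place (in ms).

Only the slope matters, since a is common to both: ΔRT = b·log₂(n₂/n₁).
log₂(8) − log₂(2) = log₂(8/2) = log₂(4) = 2.
ΔRT = 195.9 × 2.0000 = 391.800 ms.

391.8 ms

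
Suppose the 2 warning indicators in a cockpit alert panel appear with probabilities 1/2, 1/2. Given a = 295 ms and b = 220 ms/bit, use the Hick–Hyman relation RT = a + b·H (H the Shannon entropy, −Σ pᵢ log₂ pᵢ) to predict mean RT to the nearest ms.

515 ms

Each term −pᵢ log₂ pᵢ: 0.5·1 + 0.5·1; summed, H = 1.000 bits.
Mean RT = a + bH = 295 + 220·1.000 = 515.00 ms.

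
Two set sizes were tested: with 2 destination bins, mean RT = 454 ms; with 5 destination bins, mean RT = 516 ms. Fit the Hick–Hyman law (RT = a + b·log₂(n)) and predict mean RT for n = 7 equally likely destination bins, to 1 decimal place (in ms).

538.8 ms

Fit slope and intercept:
  b = (516 − 454) / (log₂ 5 − log₂ 2) = 62 / (2.3219 − 1) = 46.901 ms/bit
  a = 454 − 46.901 × 1 = 407.099 ms
Then RT(7) = 407.099 + 46.901 × log₂ 7 = 407.099 + 46.901 × 2.8074 ≈ 538.767 ms.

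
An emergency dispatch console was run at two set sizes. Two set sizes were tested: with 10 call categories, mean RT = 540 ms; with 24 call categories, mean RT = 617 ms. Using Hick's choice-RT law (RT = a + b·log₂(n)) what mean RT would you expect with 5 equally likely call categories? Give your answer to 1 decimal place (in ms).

479.0 ms

With log₂ n on the abscissa the relation is linear; from the two conditions:
  b = (617 − 540) / (log₂ 24 − log₂ 10) = 77 / (4.5850 − 3.3219) = 60.964 ms/bit
  a = 540 − 60.964 × 3.3219 = 337.481 ms
Then RT(5) = 337.481 + 60.964 × log₂ 5 = 337.481 + 60.964 × 2.3219 ≈ 479.036 ms.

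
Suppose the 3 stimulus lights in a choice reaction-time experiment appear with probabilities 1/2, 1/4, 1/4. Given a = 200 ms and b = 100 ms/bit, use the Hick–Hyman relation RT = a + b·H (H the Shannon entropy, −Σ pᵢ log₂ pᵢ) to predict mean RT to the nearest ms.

350 ms

Each term −pᵢ log₂ pᵢ: 0.5·1 + 0.25·2 + 0.25·2; summed, H = 1.500 bits.
Mean RT = a + bH = 200 + 100·1.500 = 350.00 ms.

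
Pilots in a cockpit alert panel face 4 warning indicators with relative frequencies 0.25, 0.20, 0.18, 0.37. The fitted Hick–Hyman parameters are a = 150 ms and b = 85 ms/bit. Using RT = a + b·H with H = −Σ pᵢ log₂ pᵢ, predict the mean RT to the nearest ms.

Entropy contributions −pᵢ log₂ pᵢ: 0.5000, 0.4644, 0.4453, 0.5307; sum H = 1.9404 bits.
RT = a + bH = 150 + 85·1.9404 = 314.94 ms.

315 ms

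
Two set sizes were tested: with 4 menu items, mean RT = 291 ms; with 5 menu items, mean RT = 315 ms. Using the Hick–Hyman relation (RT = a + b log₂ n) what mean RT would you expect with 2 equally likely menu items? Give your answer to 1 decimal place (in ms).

With log₂ n on the abscissa the relation is linear; from the two conditions:
  b = (315 − 291) / (log₂ 5 − log₂ 4) = 24 / (2.3219 − 2) = 74.551 ms/bit
  a = 291 − 74.551 × 2 = 141.898 ms
Then RT(2) = 141.898 + 74.551 × log₂ 2 = 141.898 + 74.551 × 1 ≈ 216.449 ms.

216.4 ms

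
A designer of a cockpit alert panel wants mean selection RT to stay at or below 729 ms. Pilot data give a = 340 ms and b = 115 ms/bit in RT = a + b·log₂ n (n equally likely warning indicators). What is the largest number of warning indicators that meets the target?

Information budget: (729 − 340)/115 = 3.3826 bits, so n ≤ 2^3.3826 = 10.430 → at most 10.

10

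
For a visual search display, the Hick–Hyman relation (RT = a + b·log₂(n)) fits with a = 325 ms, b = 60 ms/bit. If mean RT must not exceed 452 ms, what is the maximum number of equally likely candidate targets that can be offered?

4

Set 325 + 60·log₂ n ≤ 452 → log₂ n ≤ (452 − 325)/60 = 2.1167.
So n ≤ 2^2.1167 = 4.337; the largest integer n is 4.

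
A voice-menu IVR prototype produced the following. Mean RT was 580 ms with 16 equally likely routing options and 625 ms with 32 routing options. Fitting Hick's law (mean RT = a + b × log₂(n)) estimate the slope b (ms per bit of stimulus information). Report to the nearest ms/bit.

45 ms/bit

The slope on a log₂ axis is (625 − 580) / (5 − 4) = 45 ms/bit.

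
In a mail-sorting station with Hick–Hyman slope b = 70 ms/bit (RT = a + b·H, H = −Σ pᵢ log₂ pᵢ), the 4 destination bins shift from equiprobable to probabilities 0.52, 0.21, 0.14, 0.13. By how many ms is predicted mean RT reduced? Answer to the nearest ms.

18 ms

Equiprobable entropy H₀ = log₂ 4 = 2.0000 bits.
Skewed entropy H = −Σ pᵢ log₂ pᵢ = 1.7432 bits.
ΔRT = b·(H₀ − H) = 70 × 0.2568 = 17.98 ms.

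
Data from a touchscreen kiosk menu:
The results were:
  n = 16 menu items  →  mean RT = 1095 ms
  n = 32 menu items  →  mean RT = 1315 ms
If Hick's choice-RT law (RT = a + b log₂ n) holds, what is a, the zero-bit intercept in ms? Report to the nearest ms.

215 ms

The slope on a log₂ axis is (1315 − 1095) / (5 − 4) = 220 ms/bit.
Intercept: a = 1095 − 220·log₂(16) = 215.000 ms.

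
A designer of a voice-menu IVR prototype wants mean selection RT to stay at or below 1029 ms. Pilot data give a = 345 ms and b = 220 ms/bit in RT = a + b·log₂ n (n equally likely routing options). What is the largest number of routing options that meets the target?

8

Information budget: (1029 − 345)/220 = 3.1091 bits, so n ≤ 2^3.1091 = 8.628 → at most 8.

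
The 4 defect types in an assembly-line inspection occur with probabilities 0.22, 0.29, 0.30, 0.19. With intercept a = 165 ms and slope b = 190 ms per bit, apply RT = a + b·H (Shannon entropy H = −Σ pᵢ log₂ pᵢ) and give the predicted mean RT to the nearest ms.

540 ms

H = 0.22·log₂(1/0.22) + 0.29·log₂(1/0.29) + 0.30·log₂(1/0.30) + 0.19·log₂(1/0.19) = 1.9748 bits.
RT = 165 + 190 × 1.9748 = 540.21 ms.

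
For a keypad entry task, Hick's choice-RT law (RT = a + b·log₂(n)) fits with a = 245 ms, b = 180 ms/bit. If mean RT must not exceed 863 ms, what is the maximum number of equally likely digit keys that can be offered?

10

Information budget: (863 − 245)/180 = 3.4333 bits, so n ≤ 2^3.4333 = 10.803 → at most 10.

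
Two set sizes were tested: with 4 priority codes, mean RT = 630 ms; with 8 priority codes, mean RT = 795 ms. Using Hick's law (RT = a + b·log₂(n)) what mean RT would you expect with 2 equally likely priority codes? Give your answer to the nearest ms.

RT is linear in log₂ n, so two points fix the line:
  b = (795 − 630) / (log₂ 8 − log₂ 4) = 165 / (3 − 2) = 165 ms/bit
  a = 630 − 165 × 2 = 300 ms
Then RT(2) = 300 + 165 × log₂ 2 = 300 + 165 × 1 ≈ 465.000 ms.

465 ms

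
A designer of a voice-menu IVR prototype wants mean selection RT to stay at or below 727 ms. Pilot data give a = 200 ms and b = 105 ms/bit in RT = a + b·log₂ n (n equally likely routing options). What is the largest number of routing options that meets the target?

32

Information budget: (727 − 200)/105 = 5.0190 bits, so n ≤ 2^5.0190 = 32.425 → at most 32.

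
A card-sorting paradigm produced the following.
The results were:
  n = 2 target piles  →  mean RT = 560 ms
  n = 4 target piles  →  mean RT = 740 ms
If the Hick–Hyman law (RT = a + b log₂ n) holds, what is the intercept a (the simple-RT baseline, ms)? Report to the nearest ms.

380 ms

The slope on a log₂ axis is (740 − 560) / (2 − 1) = 180 ms/bit.
Intercept: a = 560 − 180·log₂(2) = 380.000 ms.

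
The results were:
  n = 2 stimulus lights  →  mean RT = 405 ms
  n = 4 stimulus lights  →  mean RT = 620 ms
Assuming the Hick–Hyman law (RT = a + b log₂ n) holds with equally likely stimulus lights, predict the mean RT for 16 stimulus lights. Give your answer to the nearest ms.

1050 ms

Fit slope and intercept:
  b = (620 − 405) / (log₂ 4 − log₂ 2) = 215 / (2 − 1) = 215 ms/bit
  a = 405 − 215 × 1 = 190 ms
Then RT(16) = 190 + 215 × log₂ 16 = 190 + 215 × 4 ≈ 1050.000 ms.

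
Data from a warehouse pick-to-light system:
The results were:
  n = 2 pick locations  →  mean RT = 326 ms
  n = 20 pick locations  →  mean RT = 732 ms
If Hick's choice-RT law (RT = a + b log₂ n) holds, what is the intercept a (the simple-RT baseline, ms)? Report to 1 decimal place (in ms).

203.8 ms

Slope: b = (732 − 326) / (log₂ 20 − log₂ 2) = 406/3.3219 = 122.218 ms/bit.
a = RT₁ − b·log₂ n₁ = 326 − 122.218 × 1 = 203.782 ms.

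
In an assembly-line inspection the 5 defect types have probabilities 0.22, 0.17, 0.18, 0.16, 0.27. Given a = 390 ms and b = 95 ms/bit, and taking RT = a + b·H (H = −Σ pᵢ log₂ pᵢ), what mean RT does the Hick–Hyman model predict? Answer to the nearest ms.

608 ms

Entropy contributions −pᵢ log₂ pᵢ: 0.4806, 0.4346, 0.4453, 0.4230, 0.5100; sum H = 2.2935 bits.
RT = a + bH = 390 + 95·2.2935 = 607.88 ms.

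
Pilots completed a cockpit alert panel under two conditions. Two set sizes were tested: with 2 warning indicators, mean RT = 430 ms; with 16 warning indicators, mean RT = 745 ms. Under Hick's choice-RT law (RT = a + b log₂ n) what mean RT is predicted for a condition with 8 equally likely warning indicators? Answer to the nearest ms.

640 ms

RT is linear in log₂ n, so two points fix the line:
  b = (745 − 430) / (log₂ 16 − log₂ 2) = 315 / (4 − 1) = 105 ms/bit
  a = 430 − 105 × 1 = 325 ms
Then RT(8) = 325 + 105 × log₂ 8 = 325 + 105 × 3 ≈ 640.000 ms.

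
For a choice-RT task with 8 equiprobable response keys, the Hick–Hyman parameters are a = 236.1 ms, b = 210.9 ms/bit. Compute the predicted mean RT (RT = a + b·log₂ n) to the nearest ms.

869 ms

log₂(8) = 3 bits, so RT = 236.1 + 210.9 × 3 ≈ 868.800 ms.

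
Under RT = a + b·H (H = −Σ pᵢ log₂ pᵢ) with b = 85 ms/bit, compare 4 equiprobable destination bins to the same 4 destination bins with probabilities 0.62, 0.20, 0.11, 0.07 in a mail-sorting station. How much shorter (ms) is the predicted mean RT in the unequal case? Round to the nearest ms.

42 ms

Equiprobable entropy H₀ = log₂ 4 = 2.0000 bits.
Skewed entropy H = −Σ pᵢ log₂ pᵢ = 1.5108 bits.
ΔRT = b·(H₀ − H) = 85 × 0.4892 = 41.58 ms.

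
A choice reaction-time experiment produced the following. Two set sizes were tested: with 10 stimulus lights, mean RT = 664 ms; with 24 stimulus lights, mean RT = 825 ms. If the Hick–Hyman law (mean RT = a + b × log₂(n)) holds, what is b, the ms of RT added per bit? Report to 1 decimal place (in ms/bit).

Slope: b = (825 − 664) / (log₂ 24 − log₂ 10) = 161/1.2630 = 127.471 ms/bit.

127.5 ms/bit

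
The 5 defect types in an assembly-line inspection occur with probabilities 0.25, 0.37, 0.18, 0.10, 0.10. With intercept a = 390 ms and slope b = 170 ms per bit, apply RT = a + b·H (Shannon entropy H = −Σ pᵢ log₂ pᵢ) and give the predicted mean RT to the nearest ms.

Entropy contributions −pᵢ log₂ pᵢ: 0.5000, 0.5307, 0.4453, 0.3322, 0.3322; sum H = 2.1404 bits.
RT = a + bH = 390 + 170·2.1404 = 753.87 ms.

754 ms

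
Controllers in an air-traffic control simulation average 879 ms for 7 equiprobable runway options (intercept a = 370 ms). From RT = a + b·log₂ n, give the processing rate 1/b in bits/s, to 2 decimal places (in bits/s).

5.52 bits/s

Choice component = 879 − 370 = 509 ms over log₂(7) = 2.8074 bits.
b = 509 / 2.8074 = 181.309 ms/bit, so 1/b = 5.515 bits/s.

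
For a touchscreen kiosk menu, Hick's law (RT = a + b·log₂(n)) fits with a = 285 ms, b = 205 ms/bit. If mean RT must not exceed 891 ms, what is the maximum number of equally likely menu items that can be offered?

Set 285 + 205·log₂ n ≤ 891 → log₂ n ≤ (891 − 285)/205 = 2.9561.
So n ≤ 2^2.9561 = 7.760; the largest integer n is 7.

7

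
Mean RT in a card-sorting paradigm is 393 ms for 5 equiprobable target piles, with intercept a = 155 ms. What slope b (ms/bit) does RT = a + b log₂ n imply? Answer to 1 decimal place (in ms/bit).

102.5 ms/bit

5 alternatives carry log₂ 5 = 2.3219 bits; the choice cost is 393 − 155 = 238 ms, so b = 238/2.3219 = 102.501 ms/bit.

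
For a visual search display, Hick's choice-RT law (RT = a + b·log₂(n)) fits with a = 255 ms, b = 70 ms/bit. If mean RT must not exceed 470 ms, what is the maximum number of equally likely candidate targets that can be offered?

70·log₂ n ≤ 470 − 255 = 215, giving log₂ n ≤ 3.0714 and n ≤ 8.406. The largest whole number is 8.

8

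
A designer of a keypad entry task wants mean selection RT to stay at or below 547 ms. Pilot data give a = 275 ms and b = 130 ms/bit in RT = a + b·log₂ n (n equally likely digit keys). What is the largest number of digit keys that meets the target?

4

Information budget: (547 − 275)/130 = 2.0923 bits, so n ≤ 2^2.0923 = 4.264 → at most 4.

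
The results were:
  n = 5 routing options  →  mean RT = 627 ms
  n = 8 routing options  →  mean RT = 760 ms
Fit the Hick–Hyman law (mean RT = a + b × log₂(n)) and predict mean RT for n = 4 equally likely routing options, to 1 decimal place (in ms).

RT is linear in log₂ n, so two points fix the line:
  b = (760 − 627) / (log₂ 8 − log₂ 5) = 133 / (3 − 2.3219) = 196.144 ms/bit
  a = 627 − 196.144 × 2.3219 = 171.567 ms
Then RT(4) = 171.567 + 196.144 × log₂ 4 = 171.567 + 196.144 × 2 ≈ 563.856 ms.

563.9 ms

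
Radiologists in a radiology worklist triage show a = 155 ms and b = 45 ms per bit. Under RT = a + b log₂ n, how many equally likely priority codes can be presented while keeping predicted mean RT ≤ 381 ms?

32

Set 155 + 45·log₂ n ≤ 381 → log₂ n ≤ (381 − 155)/45 = 5.0222.
So n ≤ 2^5.0222 = 32.497; the largest integer n is 32.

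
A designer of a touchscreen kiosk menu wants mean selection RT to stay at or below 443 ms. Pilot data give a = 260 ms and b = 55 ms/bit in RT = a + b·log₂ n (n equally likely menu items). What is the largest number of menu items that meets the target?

55·log₂ n ≤ 443 − 260 = 183, giving log₂ n ≤ 3.3273 and n ≤ 10.037. The largest whole number is 10.

10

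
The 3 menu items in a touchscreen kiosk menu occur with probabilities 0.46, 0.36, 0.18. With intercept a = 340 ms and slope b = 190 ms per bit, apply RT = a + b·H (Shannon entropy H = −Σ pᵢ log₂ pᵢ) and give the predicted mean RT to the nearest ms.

623 ms

H = 0.46·log₂(1/0.46) + 0.36·log₂(1/0.36) + 0.18·log₂(1/0.18) = 1.4913 bits.
RT = 340 + 190 × 1.4913 = 623.34 ms.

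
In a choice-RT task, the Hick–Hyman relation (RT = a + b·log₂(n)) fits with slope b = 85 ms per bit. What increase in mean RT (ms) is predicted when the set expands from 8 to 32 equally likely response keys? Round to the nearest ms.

ΔRT = (a + b log₂ n₂) − (a + b log₂ n₁) = b·(log₂ n₂ − log₂ n₁).
log₂(32) − log₂(8) = log₂(32/8) = log₂(4) = 2.
ΔRT = 85 × 2.0000 = 170.000 ms.

170 ms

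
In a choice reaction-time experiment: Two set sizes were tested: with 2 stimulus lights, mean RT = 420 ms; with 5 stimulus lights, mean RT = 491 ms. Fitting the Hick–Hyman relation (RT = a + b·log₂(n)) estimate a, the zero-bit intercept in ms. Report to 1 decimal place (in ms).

366.3 ms

Slope: b = (491 − 420) / (log₂ 5 − log₂ 2) = 71/1.3219 = 53.709 ms/bit.
a = RT₁ − b·log₂ n₁ = 420 − 53.709 × 1 = 366.291 ms.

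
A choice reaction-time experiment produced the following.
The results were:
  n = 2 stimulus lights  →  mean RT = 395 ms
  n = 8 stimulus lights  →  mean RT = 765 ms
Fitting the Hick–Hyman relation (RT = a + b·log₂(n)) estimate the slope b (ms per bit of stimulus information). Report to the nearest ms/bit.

b = (RT₂ − RT₁)/(log₂ n₂ − log₂ n₁) = (765 − 395)/(3 − 1) = 185 ms/bit.

185 ms/bit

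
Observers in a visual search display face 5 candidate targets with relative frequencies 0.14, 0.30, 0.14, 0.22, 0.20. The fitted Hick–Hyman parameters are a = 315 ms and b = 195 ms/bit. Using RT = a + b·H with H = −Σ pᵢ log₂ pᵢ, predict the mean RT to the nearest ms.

756 ms

Entropy contributions −pᵢ log₂ pᵢ: 0.3971, 0.5211, 0.3971, 0.4806, 0.4644; sum H = 2.2603 bits.
RT = a + bH = 315 + 195·2.2603 = 755.75 ms.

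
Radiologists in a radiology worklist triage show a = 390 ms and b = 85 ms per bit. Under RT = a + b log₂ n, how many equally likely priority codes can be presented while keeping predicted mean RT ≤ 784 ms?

24

85·log₂ n ≤ 784 − 390 = 394, giving log₂ n ≤ 4.6353 and n ≤ 24.852. The largest whole number is 24.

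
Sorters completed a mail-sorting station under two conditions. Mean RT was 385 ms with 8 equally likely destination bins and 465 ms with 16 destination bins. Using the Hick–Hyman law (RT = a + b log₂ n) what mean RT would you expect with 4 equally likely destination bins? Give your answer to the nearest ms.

RT is linear in log₂ n, so two points fix the line:
  b = (465 − 385) / (log₂ 16 − log₂ 8) = 80 / (4 − 3) = 80 ms/bit
  a = 385 − 80 × 3 = 145 ms
Then RT(4) = 145 + 80 × log₂ 4 = 145 + 80 × 2 ≈ 305.000 ms.

305 ms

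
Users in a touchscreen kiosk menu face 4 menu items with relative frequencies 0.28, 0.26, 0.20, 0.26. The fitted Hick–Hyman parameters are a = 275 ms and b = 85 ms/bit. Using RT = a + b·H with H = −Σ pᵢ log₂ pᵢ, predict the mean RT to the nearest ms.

444 ms

H = 0.28·log₂(1/0.28) + 0.26·log₂(1/0.26) + 0.20·log₂(1/0.20) + 0.26·log₂(1/0.26) = 1.9892 bits.
RT = 275 + 85 × 1.9892 = 444.08 ms.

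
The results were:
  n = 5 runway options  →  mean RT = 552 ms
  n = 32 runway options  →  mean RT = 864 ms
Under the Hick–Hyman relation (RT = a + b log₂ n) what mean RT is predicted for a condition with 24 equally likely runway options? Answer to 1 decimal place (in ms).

RT is linear in log₂ n, so two points fix the line:
  b = (864 − 552) / (log₂ 32 − log₂ 5) = 312 / (5 − 2.3219) = 116.502 ms/bit
  a = 552 − 116.502 × 2.3219 = 281.491 ms
Then RT(24) = 281.491 + 116.502 × log₂ 24 = 281.491 + 116.502 × 4.5850 ≈ 815.647 ms.

815.6 ms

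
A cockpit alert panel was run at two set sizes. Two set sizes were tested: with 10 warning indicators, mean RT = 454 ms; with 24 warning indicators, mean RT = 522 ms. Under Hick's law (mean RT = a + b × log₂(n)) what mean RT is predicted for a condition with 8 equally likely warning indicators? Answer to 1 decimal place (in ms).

436.7 ms

RT is linear in log₂ n, so two points fix the line:
  b = (522 − 454) / (log₂ 24 − log₂ 10) = 68 / (4.5850 − 3.3219) = 53.839 ms/bit
  a = 454 − 53.839 × 3.3219 = 275.152 ms
Then RT(8) = 275.152 + 53.839 × log₂ 8 = 275.152 + 53.839 × 3 ≈ 436.668 ms.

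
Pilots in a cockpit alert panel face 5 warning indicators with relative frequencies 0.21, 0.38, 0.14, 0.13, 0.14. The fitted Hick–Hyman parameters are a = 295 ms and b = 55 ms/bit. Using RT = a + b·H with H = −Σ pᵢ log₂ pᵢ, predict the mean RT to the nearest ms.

Entropy contributions −pᵢ log₂ pᵢ: 0.4728, 0.5305, 0.3971, 0.3826, 0.3971; sum H = 2.1801 bits.
RT = a + bH = 295 + 55·2.1801 = 414.91 ms.

415 ms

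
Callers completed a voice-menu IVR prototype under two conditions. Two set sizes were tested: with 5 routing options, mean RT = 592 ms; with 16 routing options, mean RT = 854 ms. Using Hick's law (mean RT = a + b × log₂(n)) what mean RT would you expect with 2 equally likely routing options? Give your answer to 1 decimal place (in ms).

Fit slope and intercept:
  b = (854 − 592) / (log₂ 16 − log₂ 5) = 262 / (4 − 2.3219) = 156.132 ms/bit
  a = 592 − 156.132 × 2.3219 = 229.474 ms
Then RT(2) = 229.474 + 156.132 × log₂ 2 = 229.474 + 156.132 × 1 ≈ 385.605 ms.

385.6 ms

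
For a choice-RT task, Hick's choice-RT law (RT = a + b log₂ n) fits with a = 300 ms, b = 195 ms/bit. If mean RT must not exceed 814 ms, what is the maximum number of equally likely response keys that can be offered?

6

Set 300 + 195·log₂ n ≤ 814 → log₂ n ≤ (814 − 300)/195 = 2.6359.
So n ≤ 2^2.6359 = 6.216; the largest integer n is 6.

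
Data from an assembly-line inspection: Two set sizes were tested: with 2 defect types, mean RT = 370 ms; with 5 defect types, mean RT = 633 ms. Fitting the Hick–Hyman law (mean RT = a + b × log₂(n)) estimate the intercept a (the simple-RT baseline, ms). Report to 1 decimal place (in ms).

The slope on a log₂ axis is (633 − 370) / (2.3219 − 1) = 198.952 ms/bit.
Intercept: a = 370 − 198.952·log₂(2) = 171.048 ms.

171.0 ms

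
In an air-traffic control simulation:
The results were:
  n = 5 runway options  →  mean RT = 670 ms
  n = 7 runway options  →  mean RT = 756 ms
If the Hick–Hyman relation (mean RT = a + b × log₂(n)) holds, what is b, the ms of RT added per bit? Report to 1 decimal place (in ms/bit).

177.2 ms/bit

The slope on a log₂ axis is (756 − 670) / (2.8074 − 2.3219) = 177.164 ms/bit.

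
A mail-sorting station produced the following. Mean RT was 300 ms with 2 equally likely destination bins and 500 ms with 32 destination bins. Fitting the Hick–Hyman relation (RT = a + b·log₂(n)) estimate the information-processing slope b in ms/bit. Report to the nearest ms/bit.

50 ms/bit

Slope: b = (500 − 300) / (log₂ 32 − log₂ 2) = 200/4.0000 = 50 ms/bit.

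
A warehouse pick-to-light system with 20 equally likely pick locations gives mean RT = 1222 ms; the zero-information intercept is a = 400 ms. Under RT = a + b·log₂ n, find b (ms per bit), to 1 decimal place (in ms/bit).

20 alternatives carry log₂ 20 = 4.3219 bits; the choice cost is 1222 − 400 = 822 ms, so b = 822/4.3219 = 190.193 ms/bit.

190.2 ms/bit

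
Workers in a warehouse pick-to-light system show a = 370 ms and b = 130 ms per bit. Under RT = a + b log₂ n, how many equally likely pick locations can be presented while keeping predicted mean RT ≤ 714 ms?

6

Information budget: (714 − 370)/130 = 2.6462 bits, so n ≤ 2^2.6462 = 6.260 → at most 6.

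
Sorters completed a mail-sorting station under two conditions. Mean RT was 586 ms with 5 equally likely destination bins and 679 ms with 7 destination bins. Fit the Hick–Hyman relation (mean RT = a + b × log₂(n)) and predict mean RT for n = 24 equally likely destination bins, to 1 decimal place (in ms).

1019.6 ms

Solve the two-equation system in a and b:
  b = (679 − 586) / (log₂ 7 − log₂ 5) = 93 / (2.8074 − 2.3219) = 191.584 ms/bit
  a = 586 − 191.584 × 2.3219 = 141.156 ms
Then RT(24) = 141.156 + 191.584 × log₂ 24 = 141.156 + 191.584 × 4.5850 ≈ 1019.561 ms.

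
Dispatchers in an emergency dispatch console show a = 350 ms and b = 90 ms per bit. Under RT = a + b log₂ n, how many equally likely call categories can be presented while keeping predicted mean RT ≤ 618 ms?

Information budget: (618 − 350)/90 = 2.9778 bits, so n ≤ 2^2.9778 = 7.878 → at most 7.

7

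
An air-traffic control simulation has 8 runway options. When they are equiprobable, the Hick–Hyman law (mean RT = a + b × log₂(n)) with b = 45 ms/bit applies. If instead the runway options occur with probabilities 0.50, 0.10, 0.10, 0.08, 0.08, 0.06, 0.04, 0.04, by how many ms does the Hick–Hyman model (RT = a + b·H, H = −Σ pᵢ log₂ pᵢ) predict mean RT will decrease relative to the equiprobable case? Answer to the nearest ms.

29 ms

Equiprobable entropy H₀ = log₂ 8 = 3.0000 bits.
Skewed entropy H = −Σ pᵢ log₂ pᵢ = 2.3624 bits.
ΔRT = b·(H₀ − H) = 45 × 0.6376 = 28.69 ms.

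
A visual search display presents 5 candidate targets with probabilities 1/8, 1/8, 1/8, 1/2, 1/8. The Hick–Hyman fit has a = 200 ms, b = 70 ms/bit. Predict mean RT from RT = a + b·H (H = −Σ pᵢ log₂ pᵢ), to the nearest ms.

Each term −pᵢ log₂ pᵢ: 0.125·3 + 0.125·3 + 0.125·3 + 0.5·1 + 0.125·3; summed, H = 2.000 bits.
Mean RT = a + bH = 200 + 70·2.000 = 340.00 ms.

340 ms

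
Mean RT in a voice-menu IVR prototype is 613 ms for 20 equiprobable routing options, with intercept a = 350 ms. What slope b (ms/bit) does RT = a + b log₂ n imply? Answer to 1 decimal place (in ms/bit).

60.9 ms/bit

b = (613 − 350) / log₂(20) = 263 / 4.3219 = 60.852 ms/bit.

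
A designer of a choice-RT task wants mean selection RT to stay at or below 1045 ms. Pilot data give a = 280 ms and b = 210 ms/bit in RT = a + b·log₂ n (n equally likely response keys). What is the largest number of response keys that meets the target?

Information budget: (1045 − 280)/210 = 3.6429 bits, so n ≤ 2^3.6429 = 12.491 → at most 12.

12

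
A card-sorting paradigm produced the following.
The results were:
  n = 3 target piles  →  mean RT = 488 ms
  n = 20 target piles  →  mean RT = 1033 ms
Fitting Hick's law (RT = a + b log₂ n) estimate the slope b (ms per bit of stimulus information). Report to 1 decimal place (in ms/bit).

b = (RT₂ − RT₁)/(log₂ n₂ − log₂ n₁) = (1033 − 488)/(4.3219 − 1.5850) = 199.126 ms/bit.

199.1 ms/bit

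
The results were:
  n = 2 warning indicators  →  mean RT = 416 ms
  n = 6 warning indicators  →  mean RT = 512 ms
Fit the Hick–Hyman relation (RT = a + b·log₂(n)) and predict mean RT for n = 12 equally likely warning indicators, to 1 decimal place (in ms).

RT is linear in log₂ n, so two points fix the line:
  b = (512 − 416) / (log₂ 6 − log₂ 2) = 96 / (2.5850 − 1) = 60.569 ms/bit
  a = 416 − 60.569 × 1 = 355.431 ms
Then RT(12) = 355.431 + 60.569 × log₂ 12 = 355.431 + 60.569 × 3.5850 ≈ 572.569 ms.

572.6 ms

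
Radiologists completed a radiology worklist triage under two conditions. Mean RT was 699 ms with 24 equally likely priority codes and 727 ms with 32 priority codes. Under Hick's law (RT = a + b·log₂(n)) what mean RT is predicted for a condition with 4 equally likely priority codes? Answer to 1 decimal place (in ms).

Fit slope and intercept:
  b = (727 − 699) / (log₂ 32 − log₂ 24) = 28 / (5 − 4.5850) = 67.464 ms/bit
  a = 699 − 67.464 × 4.5850 = 389.681 ms
Then RT(4) = 389.681 + 67.464 × log₂ 4 = 389.681 + 67.464 × 2 ≈ 524.609 ms.

524.6 ms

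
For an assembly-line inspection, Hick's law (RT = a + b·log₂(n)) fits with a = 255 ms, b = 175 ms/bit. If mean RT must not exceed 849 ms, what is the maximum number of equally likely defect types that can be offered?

Information budget: (849 − 255)/175 = 3.3943 bits, so n ≤ 2^3.3943 = 10.514 → at most 10.

10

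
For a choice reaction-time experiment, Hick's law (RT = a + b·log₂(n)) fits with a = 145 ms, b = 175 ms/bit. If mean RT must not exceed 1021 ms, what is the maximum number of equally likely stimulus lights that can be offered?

175·log₂ n ≤ 1021 − 145 = 876, giving log₂ n ≤ 5.0057 and n ≤ 32.127. The largest whole number is 32.

32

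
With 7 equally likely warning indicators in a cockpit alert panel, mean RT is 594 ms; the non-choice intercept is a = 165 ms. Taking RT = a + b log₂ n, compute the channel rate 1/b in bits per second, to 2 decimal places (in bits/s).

Choice component = 594 − 165 = 429 ms over log₂(7) = 2.8074 bits.
b = 429 / 2.8074 = 152.813 ms/bit, so 1/b = 6.544 bits/s.

6.54 bits/s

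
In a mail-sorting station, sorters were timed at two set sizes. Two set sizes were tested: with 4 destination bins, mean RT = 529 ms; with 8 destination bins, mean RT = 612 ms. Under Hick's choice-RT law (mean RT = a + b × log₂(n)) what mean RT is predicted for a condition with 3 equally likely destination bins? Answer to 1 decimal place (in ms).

494.6 ms

With log₂ n on the abscissa the relation is linear; from the two conditions:
  b = (612 − 529) / (log₂ 8 − log₂ 4) = 83 / (3 − 2) = 83.000 ms/bit
  a = 529 − 83.000 × 2 = 363.000 ms
Then RT(3) = 363.000 + 83.000 × log₂ 3 = 363.000 + 83.000 × 1.5850 ≈ 494.552 ms.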